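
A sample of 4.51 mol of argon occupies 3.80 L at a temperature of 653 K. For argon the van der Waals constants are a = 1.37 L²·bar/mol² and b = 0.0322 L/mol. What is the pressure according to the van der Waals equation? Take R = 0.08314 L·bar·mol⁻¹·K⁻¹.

P ≈ 65.06 bar

P = nRT/(V − nb) − a n²/V²
nRT/(V − nb) = (4.51)(0.08314)(653)/(3.80 − 4.51×0.0322) = 244.85/3.6548 = 66.994 bar
a n²/V² = (1.37)(4.51)²/(3.80)² = 1.9298 bar
P = 66.994 − 1.9298 = 65.06 bar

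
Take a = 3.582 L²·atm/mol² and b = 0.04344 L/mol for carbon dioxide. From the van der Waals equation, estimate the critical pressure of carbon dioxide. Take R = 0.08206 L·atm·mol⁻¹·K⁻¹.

P_c ≈ 70.30 atm

For a van der Waals gas, P_c = a/(27b²).
P_c = 3.582/(27×(0.04344)²) = 3.582/0.050950 = 70.30 atm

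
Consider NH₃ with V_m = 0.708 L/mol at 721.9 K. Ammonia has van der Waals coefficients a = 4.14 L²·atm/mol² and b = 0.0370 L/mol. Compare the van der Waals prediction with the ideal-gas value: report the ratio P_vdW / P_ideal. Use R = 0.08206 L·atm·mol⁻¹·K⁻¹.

P_vdW / P_ideal ≈ 0.9564

Ideal: P_ideal = RT/V_m = (0.08206)(721.9)/0.708 = 83.6711 atm
vdW: P = RT/(V_m − b) − a/V_m² = 59.2391/0.671000 − 4.14/0.501264 = 88.2848 − 8.25912 = 80.0257 atm
Ratio = 80.0257/83.6711 = 0.9564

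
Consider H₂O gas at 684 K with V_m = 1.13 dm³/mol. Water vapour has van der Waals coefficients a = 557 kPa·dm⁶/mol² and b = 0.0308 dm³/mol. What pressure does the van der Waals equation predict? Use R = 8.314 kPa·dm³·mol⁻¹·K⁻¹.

P ≈ 4737 kPa

P = RT/(V_m − b) − a/V_m²
RT/(V_m − b) = (8.314)(684)/(1.13 − 0.0308) = 5686.8/1.0992 = 5173.6 kPa
a/V_m² = 557/(1.13)² = 436.21 kPa
P = 5173.6 − 436.21 = 4737 kPa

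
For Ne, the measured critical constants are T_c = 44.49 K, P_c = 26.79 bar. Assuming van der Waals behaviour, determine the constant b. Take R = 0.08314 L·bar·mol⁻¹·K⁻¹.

b ≈ 0.01726 L/mol

From T_c = 8a/(27Rb) and P_c = a/(27b²): b = R T_c/(8 P_c).
b = (0.08314)(44.49)/(8×26.79) = 3.6989/214.32 = 0.01726 L/mol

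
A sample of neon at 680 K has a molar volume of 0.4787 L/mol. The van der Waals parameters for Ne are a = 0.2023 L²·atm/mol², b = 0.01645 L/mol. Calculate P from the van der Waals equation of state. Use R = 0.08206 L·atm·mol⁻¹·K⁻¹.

P = RT/(V_m − b) − a/V_m²
RT/(V_m − b) = (0.08206)(680)/(0.4787 − 0.01645) = 55.801/0.46225 = 120.72 atm
a/V_m² = 0.2023/(0.4787)² = 0.88281 atm
P = 120.72 − 0.88281 = 119.8 atm

P ≈ 119.8 atm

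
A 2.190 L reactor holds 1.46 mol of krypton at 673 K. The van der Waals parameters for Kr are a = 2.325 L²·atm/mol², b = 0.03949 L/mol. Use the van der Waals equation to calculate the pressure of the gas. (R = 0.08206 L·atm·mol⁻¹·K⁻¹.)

P ≈ 36.78 atm

P = nRT/(V − nb) − a n²/V²
nRT/(V − nb) = (1.46)(0.08206)(673)/(2.190 − 1.46×0.03949) = 80.631/2.1323 = 37.814 atm
a n²/V² = (2.325)(1.46)²/(2.190)² = 1.0333 atm
P = 37.814 − 1.0333 = 36.78 atm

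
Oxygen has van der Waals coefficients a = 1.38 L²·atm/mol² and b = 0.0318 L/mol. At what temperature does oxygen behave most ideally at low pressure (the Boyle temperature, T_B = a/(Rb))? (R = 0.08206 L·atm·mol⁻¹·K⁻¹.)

T_B ≈ 528.8 K

For a van der Waals gas the second virial coefficient B₂ = b − a/(RT) vanishes at T_B = a/(Rb).
T_B = 1.38/(0.08206×0.0318) = 1.38/0.0026095 = 528.8 K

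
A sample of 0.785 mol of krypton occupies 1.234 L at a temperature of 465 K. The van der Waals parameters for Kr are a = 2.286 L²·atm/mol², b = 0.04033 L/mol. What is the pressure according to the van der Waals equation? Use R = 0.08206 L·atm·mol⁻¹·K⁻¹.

P ≈ 23.99 atm

P = nRT/(V − nb) − a n²/V²
nRT/(V − nb) = (0.785)(0.08206)(465)/(1.234 − 0.785×0.04033) = 29.954/1.2023 = 24.914 atm
a n²/V² = (2.286)(0.785)²/(1.234)² = 0.92509 atm
P = 24.914 − 0.92509 = 23.99 atm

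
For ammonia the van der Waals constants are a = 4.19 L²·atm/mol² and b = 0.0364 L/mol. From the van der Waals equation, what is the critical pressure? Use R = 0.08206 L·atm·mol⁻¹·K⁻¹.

For a van der Waals gas, P_c = a/(27b²).
P_c = 4.19/(27×(0.0364)²) = 4.19/0.035774 = 117.1 atm

P_c ≈ 117.1 atm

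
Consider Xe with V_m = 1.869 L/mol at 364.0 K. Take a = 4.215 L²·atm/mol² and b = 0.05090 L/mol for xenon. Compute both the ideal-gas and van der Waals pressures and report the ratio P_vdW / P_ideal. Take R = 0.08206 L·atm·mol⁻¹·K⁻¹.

Ideal: P_ideal = RT/V_m = (0.08206)(364.0)/1.869 = 15.9817 atm
vdW: P = RT/(V_m − b) − a/V_m² = 29.8698/1.81810 − 4.215/3.49316 = 16.4291 − 1.20664 = 15.2225 atm
Ratio = 15.2225/15.9817 = 0.9525

P_vdW / P_ideal ≈ 0.9525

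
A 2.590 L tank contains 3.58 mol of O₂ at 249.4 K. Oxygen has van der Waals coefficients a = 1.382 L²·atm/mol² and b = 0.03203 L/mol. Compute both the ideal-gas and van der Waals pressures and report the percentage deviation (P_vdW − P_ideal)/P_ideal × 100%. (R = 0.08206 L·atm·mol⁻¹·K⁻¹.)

-4.70 %

Ideal: P_ideal = nRT/V = (3.58)(0.08206)(249.4)/2.590 = 28.2886 atm
vdW: P = nRT/(V − nb) − a n²/V² = 73.2674/2.47533 − 17.7123/6.70810 = 29.5990 − 2.64043 = 26.9586 atm
% deviation = (26.9586 − 28.2886)/28.2886 × 100% = -4.70%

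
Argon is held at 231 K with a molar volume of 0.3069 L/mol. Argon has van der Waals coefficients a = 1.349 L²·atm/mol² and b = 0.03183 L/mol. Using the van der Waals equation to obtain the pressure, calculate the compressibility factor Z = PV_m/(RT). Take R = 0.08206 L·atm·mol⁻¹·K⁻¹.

Z ≈ 0.8838

P = RT/(V_m − b) − a/V_m² = (0.08206)(231)/(0.3069 − 0.03183) − 1.349/(0.3069)²
  = 18.956/0.27507 − 14.322 = 68.913 − 14.322 = 54.591 atm
Z = PV_m/(RT) = (54.591)(0.3069)/((0.08206)(231)) = 16.754/18.956 = 0.8838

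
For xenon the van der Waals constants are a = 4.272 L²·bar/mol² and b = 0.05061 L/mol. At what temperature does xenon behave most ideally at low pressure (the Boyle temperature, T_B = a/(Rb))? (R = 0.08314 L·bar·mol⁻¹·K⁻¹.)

T_B ≈ 1015 K

For a van der Waals gas the second virial coefficient B₂ = b − a/(RT) vanishes at T_B = a/(Rb).
T_B = 4.272/(0.08314×0.05061) = 4.272/0.0042077 = 1015 K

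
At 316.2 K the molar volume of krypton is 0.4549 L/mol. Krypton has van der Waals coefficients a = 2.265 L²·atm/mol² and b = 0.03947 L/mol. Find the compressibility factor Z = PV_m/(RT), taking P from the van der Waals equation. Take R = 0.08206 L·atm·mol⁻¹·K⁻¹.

Z ≈ 0.9031

P = RT/(V_m − b) − a/V_m² = (0.08206)(316.2)/(0.4549 − 0.03947) − 2.265/(0.4549)²
  = 25.947/0.41543 − 10.946 = 62.458 − 10.946 = 51.512 atm
Z = PV_m/(RT) = (51.512)(0.4549)/((0.08206)(316.2)) = 23.433/25.947 = 0.9031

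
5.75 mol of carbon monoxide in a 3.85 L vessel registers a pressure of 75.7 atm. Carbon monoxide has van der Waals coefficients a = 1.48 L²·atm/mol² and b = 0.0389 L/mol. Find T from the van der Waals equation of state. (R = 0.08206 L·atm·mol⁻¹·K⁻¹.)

T = (P + a n²/V²)(V − nb)/(nR)
P + a n²/V² = 75.7 + (1.48)(5.75)²/(3.85)² = 79.001 atm
V − nb = 3.85 − (5.75)(0.0389) = 3.6263 L
T = (79.001)(3.6263)/((5.75)(0.08206)) = 607.2 K

T ≈ 607.2 K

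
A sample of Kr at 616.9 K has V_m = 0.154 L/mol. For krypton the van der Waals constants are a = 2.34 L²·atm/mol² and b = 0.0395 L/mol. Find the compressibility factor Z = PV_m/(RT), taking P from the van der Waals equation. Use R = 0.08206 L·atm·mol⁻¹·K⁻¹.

Z ≈ 1.045

P = RT/(V_m − b) − a/V_m² = (0.08206)(616.9)/(0.154 − 0.0395) − 2.34/(0.154)²
  = 50.623/0.11450 − 98.668 = 442.12 − 98.668 = 343.45 atm
Z = PV_m/(RT) = (343.45)(0.154)/((0.08206)(616.9)) = 52.891/50.623 = 1.045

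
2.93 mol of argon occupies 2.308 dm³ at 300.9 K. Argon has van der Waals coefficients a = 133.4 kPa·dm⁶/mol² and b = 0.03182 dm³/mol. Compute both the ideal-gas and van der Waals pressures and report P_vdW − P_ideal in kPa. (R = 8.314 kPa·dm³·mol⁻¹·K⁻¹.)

Ideal: P_ideal = nRT/V = (2.93)(8.314)(300.9)/2.308 = 3175.88 kPa
vdW: P = nRT/(V − nb) − a n²/V² = 7329.93/2.21477 − 1145.23/5.32686 = 3309.57 − 214.992 = 3094.58 kPa
ΔP = 3094.58 − 3175.88 = -81.3 kPa

ΔP ≈ -81.3 kPa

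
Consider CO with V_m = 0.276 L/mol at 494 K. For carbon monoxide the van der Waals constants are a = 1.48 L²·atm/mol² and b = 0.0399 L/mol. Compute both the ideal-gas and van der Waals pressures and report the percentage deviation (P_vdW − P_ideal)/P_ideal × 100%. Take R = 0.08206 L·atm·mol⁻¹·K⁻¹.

Ideal: P_ideal = RT/V_m = (0.08206)(494)/0.276 = 146.876 atm
vdW: P = RT/(V_m − b) − a/V_m² = 40.5376/0.236100 − 1.48/0.0761760 = 171.697 − 19.4287 = 152.268 atm
% deviation = (152.268 − 146.876)/146.876 × 100% = 3.67%

3.67 %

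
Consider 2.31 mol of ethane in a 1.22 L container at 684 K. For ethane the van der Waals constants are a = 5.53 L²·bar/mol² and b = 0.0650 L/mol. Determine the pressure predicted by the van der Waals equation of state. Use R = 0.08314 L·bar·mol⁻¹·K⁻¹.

P = nRT/(V − nb) − a n²/V²
nRT/(V − nb) = (2.31)(0.08314)(684)/(1.22 − 2.31×0.0650) = 131.36/1.0699 = 122.78 bar
a n²/V² = (5.53)(2.31)²/(1.22)² = 19.826 bar
P = 122.78 − 19.826 = 103.0 bar

P ≈ 103.0 bar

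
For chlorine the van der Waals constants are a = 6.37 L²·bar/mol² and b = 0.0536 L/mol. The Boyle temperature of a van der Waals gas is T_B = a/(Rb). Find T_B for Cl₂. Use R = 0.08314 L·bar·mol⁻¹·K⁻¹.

For a van der Waals gas the second virial coefficient B₂ = b − a/(RT) vanishes at T_B = a/(Rb).
T_B = 6.37/(0.08314×0.0536) = 6.37/0.0044563 = 1429 K

T_B ≈ 1429 K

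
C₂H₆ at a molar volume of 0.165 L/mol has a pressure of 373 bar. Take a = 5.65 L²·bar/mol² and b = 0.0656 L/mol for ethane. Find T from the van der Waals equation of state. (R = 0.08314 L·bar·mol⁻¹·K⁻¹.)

T = (P + a/V_m²)(V_m − b)/R
P + a/V_m² = 373 + 5.65/(0.165)² = 580.53 bar
V_m − b = 0.165 − 0.0656 = 0.099400 L/mol
T = (580.53)(0.099400)/0.08314 = 694.1 K

T ≈ 694.1 K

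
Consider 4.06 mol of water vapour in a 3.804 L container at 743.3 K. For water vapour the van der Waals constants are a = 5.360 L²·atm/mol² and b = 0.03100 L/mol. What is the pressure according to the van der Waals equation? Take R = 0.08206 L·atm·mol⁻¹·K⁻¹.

P = nRT/(V − nb) − a n²/V²
nRT/(V − nb) = (4.06)(0.08206)(743.3)/(3.804 − 4.06×0.03100) = 247.64/3.6781 = 67.328 atm
a n²/V² = (5.360)(4.06)²/(3.804)² = 6.1057 atm
P = 67.328 − 6.1057 = 61.22 atm

P ≈ 61.22 atm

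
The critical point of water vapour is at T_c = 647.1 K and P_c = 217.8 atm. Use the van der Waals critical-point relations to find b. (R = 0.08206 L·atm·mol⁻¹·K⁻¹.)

b ≈ 0.03048 L/mol

From T_c = 8a/(27Rb) and P_c = a/(27b²): b = R T_c/(8 P_c).
b = (0.08206)(647.1)/(8×217.8) = 53.101/1742.4 = 0.03048 L/mol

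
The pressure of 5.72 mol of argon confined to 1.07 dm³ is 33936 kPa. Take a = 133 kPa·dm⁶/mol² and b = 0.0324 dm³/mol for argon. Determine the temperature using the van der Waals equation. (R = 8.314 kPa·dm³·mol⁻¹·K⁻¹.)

T ≈ 702.0 K

T = (P + a n²/V²)(V − nb)/(nR)
P + a n²/V² = 33936 + (133)(5.72)²/(1.07)² = 37737 kPa
V − nb = 1.07 − (5.72)(0.0324) = 0.88467 dm³
T = (37737)(0.88467)/((5.72)(8.314)) = 702.0 K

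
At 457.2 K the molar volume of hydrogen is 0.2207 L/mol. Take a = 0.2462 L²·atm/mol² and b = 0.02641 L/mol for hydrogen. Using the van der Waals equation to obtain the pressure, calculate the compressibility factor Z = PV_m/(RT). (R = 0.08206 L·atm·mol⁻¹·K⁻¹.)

Z ≈ 1.106

P = RT/(V_m − b) − a/V_m² = (0.08206)(457.2)/(0.2207 − 0.02641) − 0.2462/(0.2207)²
  = 37.518/0.19429 − 5.0546 = 193.10 − 5.0546 = 188.05 atm
Z = PV_m/(RT) = (188.05)(0.2207)/((0.08206)(457.2)) = 41.503/37.518 = 1.106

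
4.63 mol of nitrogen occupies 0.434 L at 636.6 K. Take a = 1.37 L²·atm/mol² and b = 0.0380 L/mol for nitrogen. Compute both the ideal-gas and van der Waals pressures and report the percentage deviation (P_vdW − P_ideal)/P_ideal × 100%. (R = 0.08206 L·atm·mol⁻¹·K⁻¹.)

40.20 %

Ideal: P_ideal = nRT/V = (4.63)(0.08206)(636.6)/0.434 = 557.300 atm
vdW: P = nRT/(V − nb) − a n²/V² = 241.868/0.258060 − 29.3686/0.188356 = 937.255 − 155.921 = 781.334 atm
% deviation = (781.334 − 557.300)/557.300 × 100% = 40.20%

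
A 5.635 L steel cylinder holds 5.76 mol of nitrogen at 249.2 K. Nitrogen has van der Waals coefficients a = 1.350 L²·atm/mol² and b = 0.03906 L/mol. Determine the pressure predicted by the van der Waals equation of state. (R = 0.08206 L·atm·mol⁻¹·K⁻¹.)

P = nRT/(V − nb) − a n²/V²
nRT/(V − nb) = (5.76)(0.08206)(249.2)/(5.635 − 5.76×0.03906) = 117.79/5.4100 = 21.773 atm
a n²/V² = (1.350)(5.76)²/(5.635)² = 1.4106 atm
P = 21.773 − 1.4106 = 20.36 atm

P ≈ 20.36 atm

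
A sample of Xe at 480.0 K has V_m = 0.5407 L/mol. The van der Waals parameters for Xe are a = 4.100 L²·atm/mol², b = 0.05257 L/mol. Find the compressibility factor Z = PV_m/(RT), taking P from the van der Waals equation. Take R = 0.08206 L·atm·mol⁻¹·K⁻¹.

Z ≈ 0.9152

P = RT/(V_m − b) − a/V_m² = (0.08206)(480.0)/(0.5407 − 0.05257) − 4.100/(0.5407)²
  = 39.389/0.48813 − 14.024 = 80.694 − 14.024 = 66.670 atm
Z = PV_m/(RT) = (66.670)(0.5407)/((0.08206)(480.0)) = 36.048/39.389 = 0.9152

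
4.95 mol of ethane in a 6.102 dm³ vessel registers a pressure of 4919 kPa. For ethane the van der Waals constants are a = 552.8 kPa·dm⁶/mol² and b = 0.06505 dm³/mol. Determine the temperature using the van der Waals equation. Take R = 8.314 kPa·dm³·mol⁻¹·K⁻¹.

T ≈ 742.0 K

T = (P + a n²/V²)(V − nb)/(nR)
P + a n²/V² = 4919 + (552.8)(4.95)²/(6.102)² = 5282.8 kPa
V − nb = 6.102 − (4.95)(0.06505) = 5.7800 dm³
T = (5282.8)(5.7800)/((4.95)(8.314)) = 742.0 K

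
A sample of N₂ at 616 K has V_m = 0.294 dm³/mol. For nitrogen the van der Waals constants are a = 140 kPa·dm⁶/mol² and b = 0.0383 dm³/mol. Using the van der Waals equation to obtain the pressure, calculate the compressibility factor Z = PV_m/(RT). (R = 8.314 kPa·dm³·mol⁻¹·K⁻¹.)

Z ≈ 1.057

P = RT/(V_m − b) − a/V_m² = (8.314)(616)/(0.294 − 0.0383) − 140/(0.294)²
  = 5121.4/0.25570 − 1619.7 = 20029 − 1619.7 = 18409 kPa
Z = PV_m/(RT) = (18409)(0.294)/((8.314)(616)) = 5412.2/5121.4 = 1.057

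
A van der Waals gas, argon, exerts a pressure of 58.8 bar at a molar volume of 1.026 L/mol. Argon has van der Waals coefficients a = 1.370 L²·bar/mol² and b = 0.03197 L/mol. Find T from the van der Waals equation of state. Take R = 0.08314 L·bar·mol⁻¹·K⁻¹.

T = (P + a/V_m²)(V_m − b)/R
P + a/V_m² = 58.8 + 1.370/(1.026)² = 60.101 bar
V_m − b = 1.026 − 0.03197 = 0.99403 L/mol
T = (60.101)(0.99403)/0.08314 = 718.6 K

T ≈ 718.6 K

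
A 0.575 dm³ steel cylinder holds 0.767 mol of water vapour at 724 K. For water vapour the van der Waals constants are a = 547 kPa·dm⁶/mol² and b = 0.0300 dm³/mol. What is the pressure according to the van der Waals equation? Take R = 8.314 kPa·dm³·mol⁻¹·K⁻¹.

P ≈ 7391 kPa

P = nRT/(V − nb) − a n²/V²
nRT/(V − nb) = (0.767)(8.314)(724)/(0.575 − 0.767×0.0300) = 4616.8/0.55199 = 8363.9 kPa
a n²/V² = (547)(0.767)²/(0.575)² = 973.29 kPa
P = 8363.9 − 973.29 = 7391 kPa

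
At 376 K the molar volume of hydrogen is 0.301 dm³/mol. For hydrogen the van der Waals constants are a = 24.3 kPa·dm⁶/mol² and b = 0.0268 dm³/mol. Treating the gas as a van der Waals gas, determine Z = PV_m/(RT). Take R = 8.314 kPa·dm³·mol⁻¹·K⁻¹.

Z ≈ 1.072

P = RT/(V_m − b) − a/V_m² = (8.314)(376)/(0.301 − 0.0268) − 24.3/(0.301)²
  = 3126.1/0.27420 − 268.21 = 11401 − 268.21 = 11133 kPa
Z = PV_m/(RT) = (11133)(0.301)/((8.314)(376)) = 3351.0/3126.1 = 1.072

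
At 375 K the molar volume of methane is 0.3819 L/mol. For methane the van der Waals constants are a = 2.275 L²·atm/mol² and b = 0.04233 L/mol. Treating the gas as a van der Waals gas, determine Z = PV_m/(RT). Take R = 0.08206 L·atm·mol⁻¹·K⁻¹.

P = RT/(V_m − b) − a/V_m² = (0.08206)(375)/(0.3819 − 0.04233) − 2.275/(0.3819)²
  = 30.773/0.33957 − 15.598 = 90.623 − 15.598 = 75.025 atm
Z = PV_m/(RT) = (75.025)(0.3819)/((0.08206)(375)) = 28.652/30.773 = 0.9311

Z ≈ 0.9311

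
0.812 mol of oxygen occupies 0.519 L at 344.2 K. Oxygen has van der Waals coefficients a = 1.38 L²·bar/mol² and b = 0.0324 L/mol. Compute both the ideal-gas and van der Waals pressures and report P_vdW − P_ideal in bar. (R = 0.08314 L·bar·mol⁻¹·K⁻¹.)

Ideal: P_ideal = nRT/V = (0.812)(0.08314)(344.2)/0.519 = 44.7723 bar
vdW: P = nRT/(V − nb) − a n²/V² = 23.2368/0.492691 − 0.909895/0.269361 = 47.1630 − 3.37798 = 43.7850 bar
ΔP = 43.7850 − 44.7723 = -0.987 bar

ΔP ≈ -0.987 bar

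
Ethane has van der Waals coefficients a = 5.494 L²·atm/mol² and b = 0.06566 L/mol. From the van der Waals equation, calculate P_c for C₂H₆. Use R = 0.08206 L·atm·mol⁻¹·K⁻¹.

For a van der Waals gas, P_c = a/(27b²).
P_c = 5.494/(27×(0.06566)²) = 5.494/0.11640 = 47.20 atm

P_c ≈ 47.20 atm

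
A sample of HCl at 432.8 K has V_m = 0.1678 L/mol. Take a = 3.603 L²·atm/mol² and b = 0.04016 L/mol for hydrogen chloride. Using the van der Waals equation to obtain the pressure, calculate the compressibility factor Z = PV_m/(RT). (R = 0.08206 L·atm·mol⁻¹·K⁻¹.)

P = RT/(V_m − b) − a/V_m² = (0.08206)(432.8)/(0.1678 − 0.04016) − 3.603/(0.1678)²
  = 35.516/0.12764 − 127.96 = 278.25 − 127.96 = 150.29 atm
Z = PV_m/(RT) = (150.29)(0.1678)/((0.08206)(432.8)) = 25.219/35.516 = 0.7101

Z ≈ 0.7101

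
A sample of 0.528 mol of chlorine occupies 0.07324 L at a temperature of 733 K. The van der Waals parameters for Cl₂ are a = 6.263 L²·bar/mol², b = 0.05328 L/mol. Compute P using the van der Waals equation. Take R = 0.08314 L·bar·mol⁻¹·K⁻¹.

P ≈ 387.8 bar

P = nRT/(V − nb) − a n²/V²
nRT/(V − nb) = (0.528)(0.08314)(733)/(0.07324 − 0.528×0.05328) = 32.177/0.045108 = 713.33 bar
a n²/V² = (6.263)(0.528)²/(0.07324)² = 325.50 bar
P = 713.33 − 325.50 = 387.8 bar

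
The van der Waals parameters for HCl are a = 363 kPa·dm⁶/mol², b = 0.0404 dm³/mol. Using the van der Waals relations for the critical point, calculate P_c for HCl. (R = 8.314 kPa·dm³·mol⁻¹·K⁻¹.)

For a van der Waals gas, P_c = a/(27b²).
P_c = 363/(27×(0.0404)²) = 363/0.044068 = 8237 kPa

P_c ≈ 8237 kPa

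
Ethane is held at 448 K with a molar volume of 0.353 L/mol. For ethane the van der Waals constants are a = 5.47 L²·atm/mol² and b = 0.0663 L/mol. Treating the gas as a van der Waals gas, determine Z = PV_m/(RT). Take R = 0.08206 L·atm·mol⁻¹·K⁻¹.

Z ≈ 0.8097

P = RT/(V_m − b) − a/V_m² = (0.08206)(448)/(0.353 − 0.0663) − 5.47/(0.353)²
  = 36.763/0.28670 − 43.897 = 128.23 − 43.897 = 84.33 atm
Z = PV_m/(RT) = (84.33)(0.353)/((0.08206)(448)) = 29.768/36.763 = 0.8097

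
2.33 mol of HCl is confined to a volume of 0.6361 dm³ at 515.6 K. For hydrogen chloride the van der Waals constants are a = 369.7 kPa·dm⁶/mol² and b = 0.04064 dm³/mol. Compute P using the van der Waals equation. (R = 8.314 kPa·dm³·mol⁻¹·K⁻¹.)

P ≈ 13488 kPa

P = nRT/(V − nb) − a n²/V²
nRT/(V − nb) = (2.33)(8.314)(515.6)/(0.6361 − 2.33×0.04064) = 9988.0/0.54141 = 18448 kPa
a n²/V² = (369.7)(2.33)²/(0.6361)² = 4960.3 kPa
P = 18448 − 4960.3 = 13488 kPa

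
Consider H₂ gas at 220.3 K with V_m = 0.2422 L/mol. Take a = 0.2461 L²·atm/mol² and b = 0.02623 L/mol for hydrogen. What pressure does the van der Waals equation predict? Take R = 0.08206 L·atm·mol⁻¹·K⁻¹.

P ≈ 79.51 atm

P = RT/(V_m − b) − a/V_m²
RT/(V_m − b) = (0.08206)(220.3)/(0.2422 − 0.02623) = 18.078/0.21597 = 83.706 atm
a/V_m² = 0.2461/(0.2422)² = 4.1953 atm
P = 83.706 − 4.1953 = 79.51 atm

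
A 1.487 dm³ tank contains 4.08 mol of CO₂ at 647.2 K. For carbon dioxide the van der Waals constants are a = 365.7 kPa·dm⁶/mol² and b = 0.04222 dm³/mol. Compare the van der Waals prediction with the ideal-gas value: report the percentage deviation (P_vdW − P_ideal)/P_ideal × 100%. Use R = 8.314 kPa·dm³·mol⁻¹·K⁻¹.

Ideal: P_ideal = nRT/V = (4.08)(8.314)(647.2)/1.487 = 14763.8 kPa
vdW: P = nRT/(V − nb) − a n²/V² = 21953.7/1.31474 − 6087.59/2.21117 = 16698.1 − 2753.11 = 13945.0 kPa
% deviation = (13945.0 − 14763.8)/14763.8 × 100% = -5.55%

-5.55 %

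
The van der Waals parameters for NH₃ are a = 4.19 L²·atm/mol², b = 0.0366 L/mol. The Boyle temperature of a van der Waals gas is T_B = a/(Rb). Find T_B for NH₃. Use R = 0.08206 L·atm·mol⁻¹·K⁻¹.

For a van der Waals gas the second virial coefficient B₂ = b − a/(RT) vanishes at T_B = a/(Rb).
T_B = 4.19/(0.08206×0.0366) = 4.19/0.0030034 = 1395 K

T_B ≈ 1395 K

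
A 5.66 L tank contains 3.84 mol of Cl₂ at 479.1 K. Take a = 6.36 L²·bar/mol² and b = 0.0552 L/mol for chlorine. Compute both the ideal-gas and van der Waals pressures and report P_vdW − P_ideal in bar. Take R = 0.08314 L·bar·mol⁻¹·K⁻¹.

ΔP ≈ -1.876 bar

Ideal: P_ideal = nRT/V = (3.84)(0.08314)(479.1)/5.66 = 27.0241 bar
vdW: P = nRT/(V − nb) − a n²/V² = 152.956/5.44803 − 93.7820/32.0356 = 28.0755 − 2.92743 = 25.1481 bar
ΔP = 25.1481 − 27.0241 = -1.876 bar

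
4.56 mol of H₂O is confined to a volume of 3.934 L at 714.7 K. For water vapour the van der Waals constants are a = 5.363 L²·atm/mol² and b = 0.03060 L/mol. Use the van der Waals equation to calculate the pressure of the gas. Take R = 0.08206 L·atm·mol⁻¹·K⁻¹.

P = nRT/(V − nb) − a n²/V²
nRT/(V − nb) = (4.56)(0.08206)(714.7)/(3.934 − 4.56×0.03060) = 267.44/3.7945 = 70.481 atm
a n²/V² = (5.363)(4.56)²/(3.934)² = 7.2056 atm
P = 70.481 − 7.2056 = 63.28 atm

P ≈ 63.28 atm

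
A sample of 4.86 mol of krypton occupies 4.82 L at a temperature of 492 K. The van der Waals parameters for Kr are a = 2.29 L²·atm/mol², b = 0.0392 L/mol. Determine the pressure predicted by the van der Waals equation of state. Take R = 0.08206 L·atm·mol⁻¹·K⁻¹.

P ≈ 40.06 atm

P = nRT/(V − nb) − a n²/V²
nRT/(V − nb) = (4.86)(0.08206)(492)/(4.82 − 4.86×0.0392) = 196.22/4.6295 = 42.385 atm
a n²/V² = (2.29)(4.86)²/(4.82)² = 2.3282 atm
P = 42.385 − 2.3282 = 40.06 atm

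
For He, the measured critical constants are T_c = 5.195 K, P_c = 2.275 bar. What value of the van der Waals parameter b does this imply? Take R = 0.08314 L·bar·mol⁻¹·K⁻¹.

b ≈ 0.02373 L/mol

From T_c = 8a/(27Rb) and P_c = a/(27b²): b = R T_c/(8 P_c).
b = (0.08314)(5.195)/(8×2.275) = 0.43191/18.200 = 0.02373 L/mol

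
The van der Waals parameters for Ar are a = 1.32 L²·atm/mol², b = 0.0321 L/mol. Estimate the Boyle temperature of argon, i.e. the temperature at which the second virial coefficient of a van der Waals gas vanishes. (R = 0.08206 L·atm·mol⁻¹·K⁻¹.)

T_B ≈ 501.1 K

For a van der Waals gas the second virial coefficient B₂ = b − a/(RT) vanishes at T_B = a/(Rb).
T_B = 1.32/(0.08206×0.0321) = 1.32/0.0026341 = 501.1 K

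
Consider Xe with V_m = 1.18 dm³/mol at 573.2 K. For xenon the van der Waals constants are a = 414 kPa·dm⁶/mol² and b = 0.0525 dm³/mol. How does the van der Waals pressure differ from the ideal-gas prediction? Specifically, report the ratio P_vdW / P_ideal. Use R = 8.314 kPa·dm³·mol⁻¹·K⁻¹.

P_vdW / P_ideal ≈ 0.9729

Ideal: P_ideal = RT/V_m = (8.314)(573.2)/1.18 = 4038.63 kPa
vdW: P = RT/(V_m − b) − a/V_m² = 4765.58/1.12750 − 414/1.39240 = 4226.68 − 297.328 = 3929.35 kPa
Ratio = 3929.35/4038.63 = 0.9729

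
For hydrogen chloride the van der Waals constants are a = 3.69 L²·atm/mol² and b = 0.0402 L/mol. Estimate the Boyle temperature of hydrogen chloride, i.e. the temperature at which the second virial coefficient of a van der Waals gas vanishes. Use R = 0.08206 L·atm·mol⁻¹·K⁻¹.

For a van der Waals gas the second virial coefficient B₂ = b − a/(RT) vanishes at T_B = a/(Rb).
T_B = 3.69/(0.08206×0.0402) = 3.69/0.0032988 = 1119 K

T_B ≈ 1119 K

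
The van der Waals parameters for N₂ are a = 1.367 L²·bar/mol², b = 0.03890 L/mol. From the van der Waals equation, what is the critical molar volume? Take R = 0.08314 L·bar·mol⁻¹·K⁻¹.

V_m,c ≈ 0.1167 L/mol

For a van der Waals gas, V_m,c = 3b.
V_m,c = 3×0.03890 = 0.1167 L/mol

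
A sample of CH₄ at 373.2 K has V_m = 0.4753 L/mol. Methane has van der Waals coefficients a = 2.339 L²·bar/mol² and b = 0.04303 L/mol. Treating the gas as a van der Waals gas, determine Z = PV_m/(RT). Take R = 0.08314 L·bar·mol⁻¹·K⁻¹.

Z ≈ 0.9409

P = RT/(V_m − b) − a/V_m² = (0.08314)(373.2)/(0.4753 − 0.04303) − 2.339/(0.4753)²
  = 31.028/0.43227 − 10.354 = 71.779 − 10.354 = 61.425 bar
Z = PV_m/(RT) = (61.425)(0.4753)/((0.08314)(373.2)) = 29.195/31.028 = 0.9409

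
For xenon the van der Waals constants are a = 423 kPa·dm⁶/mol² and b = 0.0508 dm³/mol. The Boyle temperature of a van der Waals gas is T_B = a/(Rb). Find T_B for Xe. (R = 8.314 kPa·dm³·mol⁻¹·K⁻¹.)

For a van der Waals gas the second virial coefficient B₂ = b − a/(RT) vanishes at T_B = a/(Rb).
T_B = 423/(8.314×0.0508) = 423/0.42235 = 1002 K

T_B ≈ 1002 K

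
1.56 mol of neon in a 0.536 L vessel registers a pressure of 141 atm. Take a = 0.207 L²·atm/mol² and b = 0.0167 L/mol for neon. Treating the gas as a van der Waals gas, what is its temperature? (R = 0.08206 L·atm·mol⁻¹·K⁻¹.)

T = (P + a n²/V²)(V − nb)/(nR)
P + a n²/V² = 141 + (0.207)(1.56)²/(0.536)² = 142.75 atm
V − nb = 0.536 − (1.56)(0.0167) = 0.50995 L
T = (142.75)(0.50995)/((1.56)(0.08206)) = 568.7 K

T ≈ 568.7 K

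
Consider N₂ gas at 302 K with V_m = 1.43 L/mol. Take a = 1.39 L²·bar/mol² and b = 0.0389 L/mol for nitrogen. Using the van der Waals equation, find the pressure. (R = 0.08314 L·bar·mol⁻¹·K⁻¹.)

P = RT/(V_m − b) − a/V_m²
RT/(V_m − b) = (0.08314)(302)/(1.43 − 0.0389) = 25.108/1.3911 = 18.049 bar
a/V_m² = 1.39/(1.43)² = 0.67974 bar
P = 18.049 − 0.67974 = 17.37 bar

P ≈ 17.37 bar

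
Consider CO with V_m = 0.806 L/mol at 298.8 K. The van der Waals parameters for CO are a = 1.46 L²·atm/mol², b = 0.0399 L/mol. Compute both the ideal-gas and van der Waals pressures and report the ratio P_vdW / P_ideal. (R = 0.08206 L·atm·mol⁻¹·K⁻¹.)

P_vdW / P_ideal ≈ 0.9782

Ideal: P_ideal = RT/V_m = (0.08206)(298.8)/0.806 = 30.4213 atm
vdW: P = RT/(V_m − b) − a/V_m² = 24.5195/0.766100 − 1.46/0.649636 = 32.0056 − 2.24741 = 29.7582 atm
Ratio = 29.7582/30.4213 = 0.9782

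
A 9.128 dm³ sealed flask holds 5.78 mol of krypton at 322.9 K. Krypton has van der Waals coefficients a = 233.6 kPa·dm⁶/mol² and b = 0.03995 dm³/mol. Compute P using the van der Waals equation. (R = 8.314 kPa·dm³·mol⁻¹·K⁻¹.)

P = nRT/(V − nb) − a n²/V²
nRT/(V − nb) = (5.78)(8.314)(322.9)/(9.128 − 5.78×0.03995) = 15517/8.8971 = 1744.1 kPa
a n²/V² = (233.6)(5.78)²/(9.128)² = 93.665 kPa
P = 1744.1 − 93.665 = 1650 kPa

P ≈ 1650 kPa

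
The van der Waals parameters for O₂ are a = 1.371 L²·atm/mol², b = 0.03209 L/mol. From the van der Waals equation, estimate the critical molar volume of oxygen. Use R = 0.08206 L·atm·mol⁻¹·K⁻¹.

For a van der Waals gas, V_m,c = 3b.
V_m,c = 3×0.03209 = 0.09627 L/mol

V_m,c ≈ 0.09627 L/mol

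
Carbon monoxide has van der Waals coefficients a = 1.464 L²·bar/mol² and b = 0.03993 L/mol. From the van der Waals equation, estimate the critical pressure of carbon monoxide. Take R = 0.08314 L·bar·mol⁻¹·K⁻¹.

P_c ≈ 34.01 bar

For a van der Waals gas, P_c = a/(27b²).
P_c = 1.464/(27×(0.03993)²) = 1.464/0.043049 = 34.01 bar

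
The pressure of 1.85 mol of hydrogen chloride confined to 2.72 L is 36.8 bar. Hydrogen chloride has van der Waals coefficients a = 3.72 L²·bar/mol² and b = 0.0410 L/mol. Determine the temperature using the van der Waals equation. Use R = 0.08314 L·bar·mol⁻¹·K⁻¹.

T ≈ 662.2 K

T = (P + a n²/V²)(V − nb)/(nR)
P + a n²/V² = 36.8 + (3.72)(1.85)²/(2.72)² = 38.521 bar
V − nb = 2.72 − (1.85)(0.0410) = 2.6442 L
T = (38.521)(2.6442)/((1.85)(0.08314)) = 662.2 K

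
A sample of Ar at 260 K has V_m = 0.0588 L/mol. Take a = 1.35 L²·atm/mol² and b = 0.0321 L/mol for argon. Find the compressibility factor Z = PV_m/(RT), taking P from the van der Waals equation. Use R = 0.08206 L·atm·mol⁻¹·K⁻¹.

P = RT/(V_m − b) − a/V_m² = (0.08206)(260)/(0.0588 − 0.0321) − 1.35/(0.0588)²
  = 21.336/0.026700 − 390.46 = 799.10 − 390.46 = 408.64 atm
Z = PV_m/(RT) = (408.64)(0.0588)/((0.08206)(260)) = 24.028/21.336 = 1.126

Z ≈ 1.126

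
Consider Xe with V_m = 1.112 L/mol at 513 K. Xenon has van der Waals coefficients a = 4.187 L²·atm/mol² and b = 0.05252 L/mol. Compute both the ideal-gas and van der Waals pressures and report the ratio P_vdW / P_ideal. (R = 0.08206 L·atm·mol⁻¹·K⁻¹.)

P_vdW / P_ideal ≈ 0.9601

Ideal: P_ideal = RT/V_m = (0.08206)(513)/1.112 = 37.8568 atm
vdW: P = RT/(V_m − b) − a/V_m² = 42.0968/1.05948 − 4.187/1.23654 = 39.7335 − 3.38606 = 36.3474 atm
Ratio = 36.3474/37.8568 = 0.9601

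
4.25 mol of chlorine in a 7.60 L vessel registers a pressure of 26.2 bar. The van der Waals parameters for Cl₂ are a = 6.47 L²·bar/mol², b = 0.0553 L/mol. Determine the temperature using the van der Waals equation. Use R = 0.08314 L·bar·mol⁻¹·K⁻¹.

T = (P + a n²/V²)(V − nb)/(nR)
P + a n²/V² = 26.2 + (6.47)(4.25)²/(7.60)² = 28.223 bar
V − nb = 7.60 − (4.25)(0.0553) = 7.3650 L
T = (28.223)(7.3650)/((4.25)(0.08314)) = 588.3 K

T ≈ 588.3 K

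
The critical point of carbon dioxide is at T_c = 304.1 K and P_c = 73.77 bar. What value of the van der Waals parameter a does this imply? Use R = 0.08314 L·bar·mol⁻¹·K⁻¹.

a ≈ 3.656 L²·bar/mol²

From T_c = 8a/(27Rb) and P_c = a/(27b²): a = 27 R² T_c²/(64 P_c).
a = 27×(0.08314)²×(304.1)²/(64×73.77) = 17259/4721.3 = 3.656 L²·bar/mol²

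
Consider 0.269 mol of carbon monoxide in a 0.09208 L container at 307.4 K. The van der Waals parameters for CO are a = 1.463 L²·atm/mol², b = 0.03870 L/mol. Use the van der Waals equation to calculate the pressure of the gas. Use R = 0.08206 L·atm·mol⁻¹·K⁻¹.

P ≈ 70.60 atm

P = nRT/(V − nb) − a n²/V²
nRT/(V − nb) = (0.269)(0.08206)(307.4)/(0.09208 − 0.269×0.03870) = 6.7856/0.081670 = 83.086 atm
a n²/V² = (1.463)(0.269)²/(0.09208)² = 12.486 atm
P = 83.086 − 12.486 = 70.60 atm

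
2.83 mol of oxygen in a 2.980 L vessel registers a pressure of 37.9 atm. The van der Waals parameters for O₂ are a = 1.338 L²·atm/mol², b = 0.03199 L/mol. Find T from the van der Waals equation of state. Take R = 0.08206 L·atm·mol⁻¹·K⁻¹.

T ≈ 486.6 K

T = (P + a n²/V²)(V − nb)/(nR)
P + a n²/V² = 37.9 + (1.338)(2.83)²/(2.980)² = 39.107 atm
V − nb = 2.980 − (2.83)(0.03199) = 2.8895 L
T = (39.107)(2.8895)/((2.83)(0.08206)) = 486.6 K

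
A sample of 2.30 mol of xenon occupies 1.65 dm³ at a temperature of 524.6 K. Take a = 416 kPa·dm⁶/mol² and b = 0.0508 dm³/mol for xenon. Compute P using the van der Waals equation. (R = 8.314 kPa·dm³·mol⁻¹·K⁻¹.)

P = nRT/(V − nb) − a n²/V²
nRT/(V − nb) = (2.30)(8.314)(524.6)/(1.65 − 2.30×0.0508) = 10032/1.5332 = 6543.2 kPa
a n²/V² = (416)(2.30)²/(1.65)² = 808.32 kPa
P = 6543.2 − 808.32 = 5735 kPa

P ≈ 5735 kPa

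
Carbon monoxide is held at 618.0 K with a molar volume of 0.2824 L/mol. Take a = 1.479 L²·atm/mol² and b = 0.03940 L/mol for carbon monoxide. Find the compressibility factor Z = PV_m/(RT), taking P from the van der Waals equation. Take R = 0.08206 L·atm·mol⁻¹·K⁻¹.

Z ≈ 1.059

P = RT/(V_m − b) − a/V_m² = (0.08206)(618.0)/(0.2824 − 0.03940) − 1.479/(0.2824)²
  = 50.713/0.24300 − 18.546 = 208.70 − 18.546 = 190.15 atm
Z = PV_m/(RT) = (190.15)(0.2824)/((0.08206)(618.0)) = 53.698/50.713 = 1.059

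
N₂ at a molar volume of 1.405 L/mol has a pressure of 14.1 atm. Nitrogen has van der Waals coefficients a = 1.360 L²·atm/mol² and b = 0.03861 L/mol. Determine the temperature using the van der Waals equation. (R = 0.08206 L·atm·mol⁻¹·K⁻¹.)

T = (P + a/V_m²)(V_m − b)/R
P + a/V_m² = 14.1 + 1.360/(1.405)² = 14.789 atm
V_m − b = 1.405 − 0.03861 = 1.3664 L/mol
T = (14.789)(1.3664)/0.08206 = 246.3 K

T ≈ 246.3 K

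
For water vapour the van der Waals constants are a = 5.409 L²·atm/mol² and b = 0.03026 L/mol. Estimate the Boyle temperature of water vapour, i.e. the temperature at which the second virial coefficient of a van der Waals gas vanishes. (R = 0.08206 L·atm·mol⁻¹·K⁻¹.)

T_B ≈ 2178 K

For a van der Waals gas the second virial coefficient B₂ = b − a/(RT) vanishes at T_B = a/(Rb).
T_B = 5.409/(0.08206×0.03026) = 5.409/0.0024831 = 2178 K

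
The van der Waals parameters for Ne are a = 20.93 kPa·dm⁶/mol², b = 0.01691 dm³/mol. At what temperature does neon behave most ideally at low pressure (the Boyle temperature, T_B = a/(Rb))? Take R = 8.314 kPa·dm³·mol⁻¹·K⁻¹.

For a van der Waals gas the second virial coefficient B₂ = b − a/(RT) vanishes at T_B = a/(Rb).
T_B = 20.93/(8.314×0.01691) = 20.93/0.14059 = 148.9 K

T_B ≈ 148.9 K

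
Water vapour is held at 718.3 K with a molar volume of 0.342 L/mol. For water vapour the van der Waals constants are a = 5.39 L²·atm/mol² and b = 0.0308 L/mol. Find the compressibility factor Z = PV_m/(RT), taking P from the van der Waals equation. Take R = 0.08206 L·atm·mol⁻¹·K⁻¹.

P = RT/(V_m − b) − a/V_m² = (0.08206)(718.3)/(0.342 − 0.0308) − 5.39/(0.342)²
  = 58.944/0.31120 − 46.083 = 189.41 − 46.083 = 143.33 atm
Z = PV_m/(RT) = (143.33)(0.342)/((0.08206)(718.3)) = 49.019/58.944 = 0.8316

Z ≈ 0.8316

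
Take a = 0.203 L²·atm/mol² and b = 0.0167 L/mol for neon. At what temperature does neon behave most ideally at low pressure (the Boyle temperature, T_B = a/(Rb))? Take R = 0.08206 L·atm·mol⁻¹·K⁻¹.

For a van der Waals gas the second virial coefficient B₂ = b − a/(RT) vanishes at T_B = a/(Rb).
T_B = 0.203/(0.08206×0.0167) = 0.203/0.0013704 = 148.1 K

T_B ≈ 148.1 K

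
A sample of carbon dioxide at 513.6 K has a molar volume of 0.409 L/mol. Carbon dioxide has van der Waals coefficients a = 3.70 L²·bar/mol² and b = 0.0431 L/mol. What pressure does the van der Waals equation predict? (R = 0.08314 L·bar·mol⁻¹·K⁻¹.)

P = RT/(V_m − b) − a/V_m²
RT/(V_m − b) = (0.08314)(513.6)/(0.409 − 0.0431) = 42.701/0.36590 = 116.70 bar
a/V_m² = 3.70/(0.409)² = 22.118 bar
P = 116.70 − 22.118 = 94.58 bar

P ≈ 94.58 bar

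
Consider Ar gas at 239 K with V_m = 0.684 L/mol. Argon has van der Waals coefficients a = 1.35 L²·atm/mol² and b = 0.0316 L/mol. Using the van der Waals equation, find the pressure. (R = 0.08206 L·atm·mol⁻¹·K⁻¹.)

P = RT/(V_m − b) − a/V_m²
RT/(V_m − b) = (0.08206)(239)/(0.684 − 0.0316) = 19.612/0.65240 = 30.061 atm
a/V_m² = 1.35/(0.684)² = 2.8855 atm
P = 30.061 − 2.8855 = 27.18 atm

P ≈ 27.18 atm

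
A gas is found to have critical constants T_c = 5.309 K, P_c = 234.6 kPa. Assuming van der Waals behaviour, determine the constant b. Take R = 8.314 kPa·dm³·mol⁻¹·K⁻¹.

b ≈ 0.02352 dm³/mol

From T_c = 8a/(27Rb) and P_c = a/(27b²): b = R T_c/(8 P_c).
b = (8.314)(5.309)/(8×234.6) = 44.139/1876.8 = 0.02352 dm³/mol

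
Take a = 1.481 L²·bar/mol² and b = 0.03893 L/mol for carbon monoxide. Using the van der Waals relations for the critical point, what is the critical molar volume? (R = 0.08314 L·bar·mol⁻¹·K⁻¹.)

V_m,c ≈ 0.1168 L/mol

For a van der Waals gas, V_m,c = 3b.
V_m,c = 3×0.03893 = 0.1168 L/mol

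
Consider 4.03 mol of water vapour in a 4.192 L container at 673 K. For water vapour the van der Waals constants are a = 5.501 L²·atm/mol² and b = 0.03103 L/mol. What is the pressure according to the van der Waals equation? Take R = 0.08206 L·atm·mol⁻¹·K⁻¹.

P = nRT/(V − nb) − a n²/V²
nRT/(V − nb) = (4.03)(0.08206)(673)/(4.192 − 4.03×0.03103) = 222.56/4.0669 = 54.725 atm
a n²/V² = (5.501)(4.03)²/(4.192)² = 5.0840 atm
P = 54.725 − 5.0840 = 49.64 atm

P ≈ 49.64 atm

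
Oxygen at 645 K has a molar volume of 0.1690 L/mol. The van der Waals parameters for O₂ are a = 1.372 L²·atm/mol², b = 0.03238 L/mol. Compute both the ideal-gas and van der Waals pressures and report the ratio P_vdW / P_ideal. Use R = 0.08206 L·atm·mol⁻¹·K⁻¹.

P_vdW / P_ideal ≈ 1.084

Ideal: P_ideal = RT/V_m = (0.08206)(645)/0.1690 = 313.188 atm
vdW: P = RT/(V_m − b) − a/V_m² = 52.9287/0.136620 − 1.372/0.0285610 = 387.415 − 48.0375 = 339.378 atm
Ratio = 339.378/313.188 = 1.084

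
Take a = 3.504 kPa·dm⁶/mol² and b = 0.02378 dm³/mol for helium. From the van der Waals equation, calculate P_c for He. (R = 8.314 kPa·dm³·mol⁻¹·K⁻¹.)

For a van der Waals gas, P_c = a/(27b²).
P_c = 3.504/(27×(0.02378)²) = 3.504/0.015268 = 229.5 kPa

P_c ≈ 229.5 kPa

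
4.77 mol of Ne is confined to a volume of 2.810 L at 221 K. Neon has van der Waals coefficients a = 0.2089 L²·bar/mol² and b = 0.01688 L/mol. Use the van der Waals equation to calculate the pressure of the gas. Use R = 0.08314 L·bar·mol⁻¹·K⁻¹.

P = nRT/(V − nb) − a n²/V²
nRT/(V − nb) = (4.77)(0.08314)(221)/(2.810 − 4.77×0.01688) = 87.644/2.7295 = 32.110 bar
a n²/V² = (0.2089)(4.77)²/(2.810)² = 0.60195 bar
P = 32.110 − 0.60195 = 31.51 bar

P ≈ 31.51 bar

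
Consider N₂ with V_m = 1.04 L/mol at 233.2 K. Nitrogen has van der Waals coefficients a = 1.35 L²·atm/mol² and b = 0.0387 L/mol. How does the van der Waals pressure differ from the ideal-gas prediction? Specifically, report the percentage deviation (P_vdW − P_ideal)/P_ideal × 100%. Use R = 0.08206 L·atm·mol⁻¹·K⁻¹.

Ideal: P_ideal = RT/V_m = (0.08206)(233.2)/1.04 = 18.4004 atm
vdW: P = RT/(V_m − b) − a/V_m² = 19.1364/1.00130 − 1.35/1.08160 = 19.1116 − 1.24815 = 17.8635 atm
% deviation = (17.8635 − 18.4004)/18.4004 × 100% = -2.92%

-2.92 %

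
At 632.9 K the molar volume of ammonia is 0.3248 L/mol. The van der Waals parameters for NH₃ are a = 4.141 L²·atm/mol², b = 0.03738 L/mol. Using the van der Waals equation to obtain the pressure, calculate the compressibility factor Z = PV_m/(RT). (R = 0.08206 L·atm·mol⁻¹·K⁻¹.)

P = RT/(V_m − b) − a/V_m² = (0.08206)(632.9)/(0.3248 − 0.03738) − 4.141/(0.3248)²
  = 51.936/0.28742 − 39.253 = 180.70 − 39.253 = 141.45 atm
Z = PV_m/(RT) = (141.45)(0.3248)/((0.08206)(632.9)) = 45.943/51.936 = 0.8846

Z ≈ 0.8846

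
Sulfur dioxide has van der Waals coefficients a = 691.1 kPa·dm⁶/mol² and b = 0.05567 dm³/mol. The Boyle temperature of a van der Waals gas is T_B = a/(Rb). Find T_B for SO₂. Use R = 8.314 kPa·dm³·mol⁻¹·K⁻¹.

For a van der Waals gas the second virial coefficient B₂ = b − a/(RT) vanishes at T_B = a/(Rb).
T_B = 691.1/(8.314×0.05567) = 691.1/0.46284 = 1493 K

T_B ≈ 1493 K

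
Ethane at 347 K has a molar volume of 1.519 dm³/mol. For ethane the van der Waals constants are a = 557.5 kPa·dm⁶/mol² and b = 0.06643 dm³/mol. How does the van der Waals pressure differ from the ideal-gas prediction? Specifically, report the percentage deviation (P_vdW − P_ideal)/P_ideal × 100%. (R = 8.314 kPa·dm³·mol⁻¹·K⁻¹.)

-8.15 %

Ideal: P_ideal = RT/V_m = (8.314)(347)/1.519 = 1899.25 kPa
vdW: P = RT/(V_m − b) − a/V_m² = 2884.96/1.45257 − 557.5/2.30736 = 1986.11 − 241.618 = 1744.49 kPa
% deviation = (1744.49 − 1899.25)/1899.25 × 100% = -8.15%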